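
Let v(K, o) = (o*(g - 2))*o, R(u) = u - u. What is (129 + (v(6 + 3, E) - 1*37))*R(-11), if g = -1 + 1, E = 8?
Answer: 0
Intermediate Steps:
R(u) = 0
g = 0
v(K, o) = -2*o² (v(K, o) = (o*(0 - 2))*o = (o*(-2))*o = (-2*o)*o = -2*o²)
(129 + (v(6 + 3, E) - 1*37))*R(-11) = (129 + (-2*8² - 1*37))*0 = (129 + (-2*64 - 37))*0 = (129 + (-128 - 37))*0 = (129 - 165)*0 = -36*0 = 0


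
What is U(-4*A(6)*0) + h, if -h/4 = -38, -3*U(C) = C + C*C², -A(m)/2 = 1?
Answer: 152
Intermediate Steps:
A(m) = -2 (A(m) = -2*1 = -2)
U(C) = -C/3 - C³/3 (U(C) = -(C + C*C²)/3 = -(C + C³)/3 = -C/3 - C³/3)
h = 152 (h = -4*(-38) = 152)
U(-4*A(6)*0) + h = --4*(-2)*0*(1 + (-4*(-2)*0)²)/3 + 152 = -8*0*(1 + (8*0)²)/3 + 152 = -⅓*0*(1 + 0²) + 152 = -⅓*0*(1 + 0) + 152 = -⅓*0*1 + 152 = 0 + 152 = 152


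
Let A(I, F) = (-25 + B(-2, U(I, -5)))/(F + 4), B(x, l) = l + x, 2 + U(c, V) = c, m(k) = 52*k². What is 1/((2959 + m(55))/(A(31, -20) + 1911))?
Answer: 15287/1282072 ≈ 0.011924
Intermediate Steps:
U(c, V) = -2 + c
A(I, F) = (-29 + I)/(4 + F) (A(I, F) = (-25 + ((-2 + I) - 2))/(F + 4) = (-25 + (-4 + I))/(4 + F) = (-29 + I)/(4 + F))
1/((2959 + m(55))/(A(31, -20) + 1911)) = 1/((2959 + 52*55²)/((-29 + 31)/(4 - 20) + 1911)) = 1/((2959 + 52*3025)/(2/(-16) + 1911)) = 1/((2959 + 157300)/(-1/16*2 + 1911)) = 1/(160259/(-⅛ + 1911)) = 1/(160259/(15287/8)) = 1/(160259*(8/15287)) = 1/(1282072/15287) = 15287/1282072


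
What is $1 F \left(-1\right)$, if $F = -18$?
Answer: $18$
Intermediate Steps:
$1 F \left(-1\right) = 1 \left(-18\right) \left(-1\right) = \left(-18\right) \left(-1\right) = 18$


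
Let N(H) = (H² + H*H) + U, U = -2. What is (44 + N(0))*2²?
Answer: 168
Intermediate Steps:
N(H) = -2 + 2*H² (N(H) = (H² + H*H) - 2 = (H² + H²) - 2 = 2*H² - 2 = -2 + 2*H²)
(44 + N(0))*2² = (44 + (-2 + 2*0²))*2² = (44 + (-2 + 2*0))*4 = (44 + (-2 + 0))*4 = (44 - 2)*4 = 42*4 = 168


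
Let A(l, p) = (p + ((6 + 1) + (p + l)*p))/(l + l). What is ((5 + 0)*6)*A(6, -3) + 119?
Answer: 213/2 ≈ 106.50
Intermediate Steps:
A(l, p) = (7 + p + p*(l + p))/(2*l) (A(l, p) = (p + (7 + (l + p)*p))/((2*l)) = (p + (7 + p*(l + p)))*(1/(2*l)) = (7 + p + p*(l + p))*(1/(2*l)) = (7 + p + p*(l + p))/(2*l))
((5 + 0)*6)*A(6, -3) + 119 = ((5 + 0)*6)*((1/2)*(7 - 3 + (-3)**2 + 6*(-3))/6) + 119 = (5*6)*((1/2)*(1/6)*(7 - 3 + 9 - 18)) + 119 = 30*((1/2)*(1/6)*(-5)) + 119 = 30*(-5/12) + 119 = -25/2 + 119 = 213/2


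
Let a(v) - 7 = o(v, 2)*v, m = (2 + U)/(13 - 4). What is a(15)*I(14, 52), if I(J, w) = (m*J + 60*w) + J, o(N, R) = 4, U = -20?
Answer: 208102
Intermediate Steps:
m = -2 (m = (2 - 20)/(13 - 4) = -18/9 = -18*⅑ = -2)
I(J, w) = -J + 60*w (I(J, w) = (-2*J + 60*w) + J = -J + 60*w)
a(v) = 7 + 4*v
a(15)*I(14, 52) = (7 + 4*15)*(-1*14 + 60*52) = (7 + 60)*(-14 + 3120) = 67*3106 = 208102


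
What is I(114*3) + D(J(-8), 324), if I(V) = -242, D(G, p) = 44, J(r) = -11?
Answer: -198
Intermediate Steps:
I(114*3) + D(J(-8), 324) = -242 + 44 = -198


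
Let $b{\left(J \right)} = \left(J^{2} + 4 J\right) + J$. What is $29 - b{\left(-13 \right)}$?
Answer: $-75$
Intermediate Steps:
$b{\left(J \right)} = J^{2} + 5 J$
$29 - b{\left(-13 \right)} = 29 - - 13 \left(5 - 13\right) = 29 - \left(-13\right) \left(-8\right) = 29 - 104 = -75$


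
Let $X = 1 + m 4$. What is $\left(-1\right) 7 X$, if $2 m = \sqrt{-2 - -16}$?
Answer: $-7 - 14 \sqrt{14} \approx -59.383$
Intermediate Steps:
$m = \frac{\sqrt{14}}{2}$ ($m = \frac{\sqrt{-2 - -16}}{2} = \frac{\sqrt{-2 + 16}}{2} = \frac{\sqrt{14}}{2} \approx 1.8708$)
$X = 1 + 2 \sqrt{14}$ ($X = 1 + \frac{\sqrt{14}}{2} \cdot 4 = 1 + 2 \sqrt{14} \approx 8.4833$)
$\left(-1\right) 7 X = \left(-1\right) 7 \left(1 + 2 \sqrt{14}\right) = - 7 \left(1 + 2 \sqrt{14}\right) = -7 - 14 \sqrt{14}$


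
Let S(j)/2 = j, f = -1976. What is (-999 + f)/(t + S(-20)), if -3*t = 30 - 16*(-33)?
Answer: 2975/226 ≈ 13.164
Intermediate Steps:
S(j) = 2*j
t = -186 (t = -(30 - 16*(-33))/3 = -(30 + 528)/3 = -⅓*558 = -186)
(-999 + f)/(t + S(-20)) = (-999 - 1976)/(-186 + 2*(-20)) = -2975/(-186 - 40) = -2975/(-226) = -2975*(-1/226) = 2975/226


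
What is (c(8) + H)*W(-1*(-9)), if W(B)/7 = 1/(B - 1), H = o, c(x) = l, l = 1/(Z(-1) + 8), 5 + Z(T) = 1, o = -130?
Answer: -3633/32 ≈ -113.53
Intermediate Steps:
Z(T) = -4 (Z(T) = -5 + 1 = -4)
l = ¼ (l = 1/(-4 + 8) = 1/4 = ¼ ≈ 0.25000)
c(x) = ¼
H = -130
W(B) = 7/(-1 + B) (W(B) = 7/(B - 1) = 7/(-1 + B))
(c(8) + H)*W(-1*(-9)) = (¼ - 130)*(7/(-1 - 1*(-9))) = -3633/(4*(-1 + 9)) = -3633/(4*8) = -519/4*7/8 = -3633/32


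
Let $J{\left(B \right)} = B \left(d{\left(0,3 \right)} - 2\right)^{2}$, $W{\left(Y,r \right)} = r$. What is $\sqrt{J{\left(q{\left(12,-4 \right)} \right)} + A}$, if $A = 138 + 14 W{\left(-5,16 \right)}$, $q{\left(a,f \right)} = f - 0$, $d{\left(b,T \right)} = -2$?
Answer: $\sqrt{298} \approx 17.263$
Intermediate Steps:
$q{\left(a,f \right)} = f$ ($q{\left(a,f \right)} = f + 0 = f$)
$J{\left(B \right)} = 16 B$ ($J{\left(B \right)} = B \left(-2 - 2\right)^{2} = B \left(-4\right)^{2} = B 16 = 16 B$)
$A = 362$ ($A = 138 + 14 \cdot 16 = 138 + 224 = 362$)
$\sqrt{J{\left(q{\left(12,-4 \right)} \right)} + A} = \sqrt{16 \left(-4\right) + 362} = \sqrt{-64 + 362} = \sqrt{298}$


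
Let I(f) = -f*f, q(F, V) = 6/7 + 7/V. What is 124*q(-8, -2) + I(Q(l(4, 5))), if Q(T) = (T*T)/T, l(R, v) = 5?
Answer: -2469/7 ≈ -352.71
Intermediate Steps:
q(F, V) = 6/7 + 7/V (q(F, V) = 6*(⅐) + 7/V = 6/7 + 7/V)
Q(T) = T (Q(T) = T²/T = T)
I(f) = -f²
124*q(-8, -2) + I(Q(l(4, 5))) = 124*(6/7 + 7/(-2)) - 1*5² = 124*(6/7 + 7*(-½)) - 1*25 = 124*(6/7 - 7/2) - 25 = 124*(-37/14) - 25 = -2294/7 - 25 = -2469/7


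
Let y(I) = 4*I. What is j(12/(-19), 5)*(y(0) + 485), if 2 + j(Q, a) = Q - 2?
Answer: -42680/19 ≈ -2246.3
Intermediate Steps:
j(Q, a) = -4 + Q (j(Q, a) = -2 + (Q - 2) = -2 + (-2 + Q) = -4 + Q)
j(12/(-19), 5)*(y(0) + 485) = (-4 + 12/(-19))*(4*0 + 485) = (-4 + 12*(-1/19))*(0 + 485) = (-4 - 12/19)*485 = -88/19*485 = -42680/19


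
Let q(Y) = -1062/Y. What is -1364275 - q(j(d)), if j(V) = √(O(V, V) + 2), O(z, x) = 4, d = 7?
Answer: -1364275 + 177*√6 ≈ -1.3638e+6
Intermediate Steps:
j(V) = √6 (j(V) = √(4 + 2) = √6)
-1364275 - q(j(d)) = -1364275 - (-1062)/(√6) = -1364275 - (-1062)*√6/6 = -1364275 - (-177)*√6 = -1364275 + 177*√6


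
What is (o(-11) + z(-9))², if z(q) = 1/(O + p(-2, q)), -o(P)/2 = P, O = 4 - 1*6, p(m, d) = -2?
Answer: 7569/16 ≈ 473.06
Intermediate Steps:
O = -2 (O = 4 - 6 = -2)
o(P) = -2*P
z(q) = -¼ (z(q) = 1/(-2 - 2) = 1/(-4) = -¼)
(o(-11) + z(-9))² = (-2*(-11) - ¼)² = (22 - ¼)² = (87/4)² = 7569/16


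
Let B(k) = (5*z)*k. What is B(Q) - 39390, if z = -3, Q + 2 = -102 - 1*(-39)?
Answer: -38415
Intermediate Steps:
Q = -65 (Q = -2 + (-102 - 1*(-39)) = -2 + (-102 + 39) = -2 - 63 = -65)
B(k) = -15*k (B(k) = (5*(-3))*k = -15*k)
B(Q) - 39390 = -15*(-65) - 39390 = 975 - 39390 = -38415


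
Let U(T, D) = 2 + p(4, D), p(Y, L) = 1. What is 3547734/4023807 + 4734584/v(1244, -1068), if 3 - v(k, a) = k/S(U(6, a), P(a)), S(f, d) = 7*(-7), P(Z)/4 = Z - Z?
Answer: 311168831573702/1865705179 ≈ 1.6678e+5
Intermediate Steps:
P(Z) = 0 (P(Z) = 4*(Z - Z) = 4*0 = 0)
U(T, D) = 3 (U(T, D) = 2 + 1 = 3)
S(f, d) = -49
v(k, a) = 3 + k/49 (v(k, a) = 3 - k/(-49) = 3 - k*(-1)/49 = 3 - (-1)*k/49 = 3 + k/49)
3547734/4023807 + 4734584/v(1244, -1068) = 3547734/4023807 + 4734584/(3 + (1/49)*1244) = 3547734*(1/4023807) + 4734584/(3 + 1244/49) = 1182578/1341269 + 4734584/(1391/49) = 1182578/1341269 + 4734584*(49/1391) = 1182578/1341269 + 231994616/1391 = 311168831573702/1865705179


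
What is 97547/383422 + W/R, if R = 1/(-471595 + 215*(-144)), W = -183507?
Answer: 35360081863635017/383422 ≈ 9.2222e+10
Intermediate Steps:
R = -1/502555 (R = 1/(-471595 - 30960) = 1/(-502555) = -1/502555 ≈ -1.9898e-6)
97547/383422 + W/R = 97547/383422 - 183507/(-1/502555) = 97547*(1/383422) - 183507*(-502555) = 97547/383422 + 92222360385 = 35360081863635017/383422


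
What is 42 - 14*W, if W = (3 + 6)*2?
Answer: -210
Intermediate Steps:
W = 18 (W = 9*2 = 18)
42 - 14*W = 42 - 14*18 = 42 - 252 = -210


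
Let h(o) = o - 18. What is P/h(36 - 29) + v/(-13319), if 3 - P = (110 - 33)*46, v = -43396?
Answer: 2505963/7711 ≈ 324.99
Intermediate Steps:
P = -3539 (P = 3 - (110 - 33)*46 = 3 - 77*46 = 3 - 1*3542 = 3 - 3542 = -3539)
h(o) = -18 + o
P/h(36 - 29) + v/(-13319) = -3539/(-18 + (36 - 29)) - 43396/(-13319) = -3539/(-18 + 7) - 43396*(-1/13319) = -3539/(-11) + 2284/701 = -3539*(-1/11) + 2284/701 = 3539/11 + 2284/701 = 2505963/7711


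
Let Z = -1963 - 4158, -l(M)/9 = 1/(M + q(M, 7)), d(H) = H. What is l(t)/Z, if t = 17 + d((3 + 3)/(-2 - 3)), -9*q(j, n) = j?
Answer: 405/3868472 ≈ 0.00010469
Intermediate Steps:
q(j, n) = -j/9
t = 79/5 (t = 17 + (3 + 3)/(-2 - 3) = 17 + 6/(-5) = 17 + 6*(-⅕) = 17 - 6/5 = 79/5 ≈ 15.800)
l(M) = -81/(8*M) (l(M) = -9/(M - M/9) = -9*9/(8*M) = -81/(8*M))
Z = -6121
l(t)/Z = -81/(8*79/5)/(-6121) = -81/8*5/79*(-1/6121) = -405/632*(-1/6121) = 405/3868472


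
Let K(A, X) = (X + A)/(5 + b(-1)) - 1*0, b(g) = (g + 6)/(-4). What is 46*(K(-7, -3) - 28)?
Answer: -4232/3 ≈ -1410.7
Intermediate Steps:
b(g) = -3/2 - g/4 (b(g) = (6 + g)*(-1/4) = -3/2 - g/4)
K(A, X) = 4*A/15 + 4*X/15 (K(A, X) = (X + A)/(5 + (-3/2 - 1/4*(-1))) - 1*0 = (A + X)/(5 + (-3/2 + 1/4)) + 0 = (A + X)/(5 - 5/4) + 0 = (A + X)/(15/4) + 0 = (A + X)*(4/15) + 0 = (4*A/15 + 4*X/15) + 0 = 4*A/15 + 4*X/15)
46*(K(-7, -3) - 28) = 46*(((4/15)*(-7) + (4/15)*(-3)) - 28) = 46*((-28/15 - 4/5) - 28) = 46*(-8/3 - 28) = 46*(-92/3) = -4232/3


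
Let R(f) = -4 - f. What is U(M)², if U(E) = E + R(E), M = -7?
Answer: 16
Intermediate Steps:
U(E) = -4 (U(E) = E + (-4 - E) = -4)
U(M)² = (-4)² = 16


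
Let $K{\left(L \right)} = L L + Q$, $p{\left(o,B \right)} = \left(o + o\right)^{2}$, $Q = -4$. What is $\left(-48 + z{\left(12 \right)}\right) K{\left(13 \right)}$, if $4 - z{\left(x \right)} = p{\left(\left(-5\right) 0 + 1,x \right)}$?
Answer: $-7920$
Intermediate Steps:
$p{\left(o,B \right)} = 4 o^{2}$ ($p{\left(o,B \right)} = \left(2 o\right)^{2} = 4 o^{2}$)
$K{\left(L \right)} = -4 + L^{2}$ ($K{\left(L \right)} = L L - 4 = L^{2} - 4 = -4 + L^{2}$)
$z{\left(x \right)} = 0$ ($z{\left(x \right)} = 4 - 4 \left(\left(-5\right) 0 + 1\right)^{2} = 4 - 4 \left(0 + 1\right)^{2} = 4 - 4 \cdot 1^{2} = 4 - 4 \cdot 1 = 4 - 4 = 0$)
$\left(-48 + z{\left(12 \right)}\right) K{\left(13 \right)} = \left(-48 + 0\right) \left(-4 + 13^{2}\right) = - 48 \left(-4 + 169\right) = \left(-48\right) 165 = -7920$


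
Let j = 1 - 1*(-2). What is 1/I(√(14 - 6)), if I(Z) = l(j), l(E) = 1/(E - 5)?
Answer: -2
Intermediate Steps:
j = 3 (j = 1 + 2 = 3)
l(E) = 1/(-5 + E)
I(Z) = -½ (I(Z) = 1/(-5 + 3) = 1/(-2) = -½)
1/I(√(14 - 6)) = 1/(-½) = -2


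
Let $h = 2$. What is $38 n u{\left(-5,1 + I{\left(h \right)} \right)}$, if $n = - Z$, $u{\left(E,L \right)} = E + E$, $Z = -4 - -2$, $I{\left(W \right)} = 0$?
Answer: $-760$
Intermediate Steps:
$Z = -2$ ($Z = -4 + 2 = -2$)
$u{\left(E,L \right)} = 2 E$
$n = 2$ ($n = \left(-1\right) \left(-2\right) = 2$)
$38 n u{\left(-5,1 + I{\left(h \right)} \right)} = 38 \cdot 2 \cdot 2 \left(-5\right) = 76 \left(-10\right) = -760$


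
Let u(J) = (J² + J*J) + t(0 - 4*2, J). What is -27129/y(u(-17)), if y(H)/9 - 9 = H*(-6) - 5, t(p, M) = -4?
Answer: 9043/10320 ≈ 0.87626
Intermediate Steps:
u(J) = -4 + 2*J² (u(J) = (J² + J*J) - 4 = (J² + J²) - 4 = 2*J² - 4 = -4 + 2*J²)
y(H) = 36 - 54*H (y(H) = 81 + 9*(H*(-6) - 5) = 81 + 9*(-6*H - 5) = 81 + 9*(-5 - 6*H) = 81 + (-45 - 54*H) = 36 - 54*H)
-27129/y(u(-17)) = -27129/(36 - 54*(-4 + 2*(-17)²)) = -27129/(36 - 54*(-4 + 2*289)) = -27129/(36 - 54*(-4 + 578)) = -27129/(36 - 54*574) = -27129/(36 - 30996) = -27129/(-30960) = -27129*(-1/30960) = 9043/10320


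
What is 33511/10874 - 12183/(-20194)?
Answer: 202299769/54897389 ≈ 3.6851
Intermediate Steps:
33511/10874 - 12183/(-20194) = 33511*(1/10874) - 12183*(-1/20194) = 33511/10874 + 12183/20194 = 202299769/54897389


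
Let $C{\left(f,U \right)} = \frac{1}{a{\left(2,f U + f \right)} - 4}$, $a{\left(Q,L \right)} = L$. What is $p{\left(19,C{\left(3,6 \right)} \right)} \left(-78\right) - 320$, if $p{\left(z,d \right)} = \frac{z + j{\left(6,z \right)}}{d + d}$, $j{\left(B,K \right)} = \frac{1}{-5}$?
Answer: $- \frac{63922}{5} \approx -12784.0$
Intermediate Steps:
$j{\left(B,K \right)} = - \frac{1}{5}$
$C{\left(f,U \right)} = \frac{1}{-4 + f + U f}$ ($C{\left(f,U \right)} = \frac{1}{\left(f U + f\right) - 4} = \frac{1}{\left(U f + f\right) - 4} = \frac{1}{\left(f + U f\right) - 4} = \frac{1}{-4 + f + U f}$)
$p{\left(z,d \right)} = \frac{- \frac{1}{5} + z}{2 d}$ ($p{\left(z,d \right)} = \frac{z - \frac{1}{5}}{d + d} = \frac{- \frac{1}{5} + z}{2 d}$)
$p{\left(19,C{\left(3,6 \right)} \right)} \left(-78\right) - 320 = \frac{-1 + 5 \cdot 19}{10 \frac{1}{-4 + 3 \left(1 + 6\right)}} \left(-78\right) - 320 = \frac{-1 + 95}{10 \frac{1}{-4 + 3 \cdot 7}} \left(-78\right) - 320 = \frac{1}{10} \frac{1}{\frac{1}{-4 + 21}} \cdot 94 \left(-78\right) - 320 = \frac{1}{10} \frac{1}{\frac{1}{17}} \cdot 94 \left(-78\right) - 320 = \frac{1}{10} \cdot 17 \cdot 94 \left(-78\right) - 320 = \frac{799}{5} \left(-78\right) - 320 = - \frac{62322}{5} - 320 = - \frac{63922}{5}$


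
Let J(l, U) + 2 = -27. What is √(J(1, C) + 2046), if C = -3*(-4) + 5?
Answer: √2017 ≈ 44.911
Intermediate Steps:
C = 17 (C = 12 + 5 = 17)
J(l, U) = -29 (J(l, U) = -2 - 27 = -29)
√(J(1, C) + 2046) = √(-29 + 2046) = √2017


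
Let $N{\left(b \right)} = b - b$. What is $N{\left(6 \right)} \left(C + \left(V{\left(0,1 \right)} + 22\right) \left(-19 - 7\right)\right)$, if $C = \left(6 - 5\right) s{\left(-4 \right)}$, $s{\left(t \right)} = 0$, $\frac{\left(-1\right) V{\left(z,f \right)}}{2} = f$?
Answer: $0$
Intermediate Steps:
$V{\left(z,f \right)} = - 2 f$
$N{\left(b \right)} = 0$
$C = 0$ ($C = \left(6 - 5\right) 0 = 1 \cdot 0 = 0$)
$N{\left(6 \right)} \left(C + \left(V{\left(0,1 \right)} + 22\right) \left(-19 - 7\right)\right) = 0 \left(0 + \left(\left(-2\right) 1 + 22\right) \left(-19 - 7\right)\right) = 0 \left(0 + \left(-2 + 22\right) \left(-26\right)\right) = 0 \left(0 + 20 \left(-26\right)\right) = 0 \left(0 - 520\right) = 0 \left(-520\right) = 0$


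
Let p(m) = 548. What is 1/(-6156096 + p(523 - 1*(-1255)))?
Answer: -1/6155548 ≈ -1.6246e-7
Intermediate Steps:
1/(-6156096 + p(523 - 1*(-1255))) = 1/(-6156096 + 548) = 1/(-6155548) = -1/6155548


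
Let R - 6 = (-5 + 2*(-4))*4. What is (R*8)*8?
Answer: -2944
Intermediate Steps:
R = -46 (R = 6 + (-5 + 2*(-4))*4 = 6 + (-5 - 8)*4 = 6 - 13*4 = 6 - 52 = -46)
(R*8)*8 = -46*8*8 = -368*8 = -2944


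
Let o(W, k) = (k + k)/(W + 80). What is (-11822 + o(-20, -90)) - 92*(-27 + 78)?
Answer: -16517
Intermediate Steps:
o(W, k) = 2*k/(80 + W) (o(W, k) = (2*k)/(80 + W) = 2*k/(80 + W))
(-11822 + o(-20, -90)) - 92*(-27 + 78) = (-11822 + 2*(-90)/(80 - 20)) - 92*(-27 + 78) = (-11822 + 2*(-90)/60) - 92*51 = (-11822 + 2*(-90)*(1/60)) - 4692 = (-11822 - 3) - 4692 = -11825 - 4692 = -16517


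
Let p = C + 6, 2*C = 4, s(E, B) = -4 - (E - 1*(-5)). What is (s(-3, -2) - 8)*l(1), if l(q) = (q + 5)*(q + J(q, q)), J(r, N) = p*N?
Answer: -756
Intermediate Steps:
s(E, B) = -9 - E (s(E, B) = -4 - (E + 5) = -4 - (5 + E) = -4 + (-5 - E) = -9 - E)
C = 2 (C = (½)*4 = 2)
p = 8 (p = 2 + 6 = 8)
J(r, N) = 8*N
l(q) = 9*q*(5 + q) (l(q) = (q + 5)*(q + 8*q) = (5 + q)*(9*q) = 9*q*(5 + q))
(s(-3, -2) - 8)*l(1) = ((-9 - 1*(-3)) - 8)*(9*1*(5 + 1)) = ((-9 + 3) - 8)*(9*1*6) = (-6 - 8)*54 = -14*54 = -756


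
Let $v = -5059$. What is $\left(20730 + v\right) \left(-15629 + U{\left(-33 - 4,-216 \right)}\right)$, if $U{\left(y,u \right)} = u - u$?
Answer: $-244922059$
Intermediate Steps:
$U{\left(y,u \right)} = 0$
$\left(20730 + v\right) \left(-15629 + U{\left(-33 - 4,-216 \right)}\right) = \left(20730 - 5059\right) \left(-15629 + 0\right) = 15671 \left(-15629\right) = -244922059$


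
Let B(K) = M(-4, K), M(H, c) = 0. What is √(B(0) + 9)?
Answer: 3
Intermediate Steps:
B(K) = 0
√(B(0) + 9) = √(0 + 9) = √9 = 3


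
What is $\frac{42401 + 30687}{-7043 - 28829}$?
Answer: $- \frac{2284}{1121} \approx -2.0375$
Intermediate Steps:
$\frac{42401 + 30687}{-7043 - 28829} = \frac{73088}{-35872} = 73088 \left(- \frac{1}{35872}\right) = - \frac{2284}{1121}$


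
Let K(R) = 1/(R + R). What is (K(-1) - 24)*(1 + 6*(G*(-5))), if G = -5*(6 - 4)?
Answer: -14749/2 ≈ -7374.5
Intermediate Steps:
K(R) = 1/(2*R)
G = -10 (G = -5*2 = -10)
(K(-1) - 24)*(1 + 6*(G*(-5))) = ((½)/(-1) - 24)*(1 + 6*(-10*(-5))) = ((½)*(-1) - 24)*(1 + 6*50) = (-½ - 24)*(1 + 300) = -49/2*301 = -14749/2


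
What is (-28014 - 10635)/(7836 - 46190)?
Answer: 38649/38354 ≈ 1.0077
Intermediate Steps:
(-28014 - 10635)/(7836 - 46190) = -38649/(-38354) = -38649*(-1/38354) = 38649/38354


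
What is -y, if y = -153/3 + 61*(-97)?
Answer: 5968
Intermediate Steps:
y = -5968 (y = -153*⅓ - 5917 = -51 - 5917 = -5968)
-y = -1*(-5968) = 5968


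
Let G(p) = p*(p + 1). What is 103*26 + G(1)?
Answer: 2680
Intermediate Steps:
G(p) = p*(1 + p)
103*26 + G(1) = 103*26 + 1*(1 + 1) = 2678 + 1*2 = 2678 + 2 = 2680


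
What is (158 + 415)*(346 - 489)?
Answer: -81939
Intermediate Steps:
(158 + 415)*(346 - 489) = 573*(-143) = -81939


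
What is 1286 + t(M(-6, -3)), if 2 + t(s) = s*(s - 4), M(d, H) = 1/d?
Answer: 46249/36 ≈ 1284.7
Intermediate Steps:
t(s) = -2 + s*(-4 + s) (t(s) = -2 + s*(s - 4) = -2 + s*(-4 + s))
1286 + t(M(-6, -3)) = 1286 + (-2 + (1/(-6))² - 4/(-6)) = 1286 + (-2 + (-⅙)² - 4*(-⅙)) = 1286 + (-2 + 1/36 + ⅔) = 1286 - 47/36 = 46249/36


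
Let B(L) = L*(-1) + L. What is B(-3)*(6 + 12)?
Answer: 0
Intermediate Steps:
B(L) = 0 (B(L) = -L + L = 0)
B(-3)*(6 + 12) = 0*(6 + 12) = 0*18 = 0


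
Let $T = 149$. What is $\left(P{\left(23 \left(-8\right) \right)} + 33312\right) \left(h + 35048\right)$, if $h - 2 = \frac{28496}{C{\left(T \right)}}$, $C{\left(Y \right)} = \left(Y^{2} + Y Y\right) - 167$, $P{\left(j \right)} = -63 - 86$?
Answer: $\frac{51418078953098}{44235} \approx 1.1624 \cdot 10^{9}$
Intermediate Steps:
$P{\left(j \right)} = -149$
$C{\left(Y \right)} = -167 + 2 Y^{2}$ ($C{\left(Y \right)} = \left(Y^{2} + Y^{2}\right) - 167 = 2 Y^{2} - 167 = -167 + 2 Y^{2}$)
$h = \frac{116966}{44235}$ ($h = 2 + \frac{28496}{-167 + 2 \cdot 149^{2}} = 2 + \frac{28496}{-167 + 2 \cdot 22201} = 2 + \frac{28496}{-167 + 44402} = 2 + \frac{28496}{44235} = \frac{116966}{44235} \approx 2.6442$)
$\left(P{\left(23 \left(-8\right) \right)} + 33312\right) \left(h + 35048\right) = \left(-149 + 33312\right) \left(\frac{116966}{44235} + 35048\right) = 33163 \cdot \frac{1550465246}{44235} = \frac{51418078953098}{44235}$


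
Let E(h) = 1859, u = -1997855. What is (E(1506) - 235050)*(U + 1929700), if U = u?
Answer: 15893132605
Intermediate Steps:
U = -1997855
(E(1506) - 235050)*(U + 1929700) = (1859 - 235050)*(-1997855 + 1929700) = -233191*(-68155) = 15893132605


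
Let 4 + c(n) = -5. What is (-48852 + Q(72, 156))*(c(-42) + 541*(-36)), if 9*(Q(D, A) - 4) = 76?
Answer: 951638740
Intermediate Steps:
c(n) = -9 (c(n) = -4 - 5 = -9)
Q(D, A) = 112/9 (Q(D, A) = 4 + (1/9)*76 = 4 + 76/9 = 112/9)
(-48852 + Q(72, 156))*(c(-42) + 541*(-36)) = (-48852 + 112/9)*(-9 + 541*(-36)) = -439556*(-9 - 19476)/9 = -439556/9*(-19485) = 951638740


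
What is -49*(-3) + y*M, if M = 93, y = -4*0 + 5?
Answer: 612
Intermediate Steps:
y = 5 (y = 0 + 5 = 5)
-49*(-3) + y*M = -49*(-3) + 5*93 = 147 + 465 = 612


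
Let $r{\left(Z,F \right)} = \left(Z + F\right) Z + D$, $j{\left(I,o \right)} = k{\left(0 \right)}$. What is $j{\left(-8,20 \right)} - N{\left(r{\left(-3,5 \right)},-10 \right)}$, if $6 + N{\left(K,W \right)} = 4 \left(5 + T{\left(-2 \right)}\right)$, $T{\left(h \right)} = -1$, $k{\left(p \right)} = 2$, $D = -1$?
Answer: $-8$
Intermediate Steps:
$j{\left(I,o \right)} = 2$
$r{\left(Z,F \right)} = -1 + Z \left(F + Z\right)$ ($r{\left(Z,F \right)} = \left(Z + F\right) Z - 1 = \left(F + Z\right) Z - 1 = Z \left(F + Z\right) - 1 = -1 + Z \left(F + Z\right)$)
$N{\left(K,W \right)} = 10$ ($N{\left(K,W \right)} = -6 + 4 \left(5 - 1\right) = -6 + 4 \cdot 4 = -6 + 16 = 10$)
$j{\left(-8,20 \right)} - N{\left(r{\left(-3,5 \right)},-10 \right)} = 2 - 10 = -8$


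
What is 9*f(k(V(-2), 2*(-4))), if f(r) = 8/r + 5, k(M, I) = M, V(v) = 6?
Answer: 57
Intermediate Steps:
f(r) = 5 + 8/r
9*f(k(V(-2), 2*(-4))) = 9*(5 + 8/6) = 9*(5 + 8*(1/6)) = 9*(5 + 4/3) = 9*(19/3) = 57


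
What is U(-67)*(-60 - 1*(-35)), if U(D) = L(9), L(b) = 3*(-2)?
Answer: 150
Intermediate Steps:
L(b) = -6
U(D) = -6
U(-67)*(-60 - 1*(-35)) = -6*(-60 - 1*(-35)) = -6*(-60 + 35) = -6*(-25) = 150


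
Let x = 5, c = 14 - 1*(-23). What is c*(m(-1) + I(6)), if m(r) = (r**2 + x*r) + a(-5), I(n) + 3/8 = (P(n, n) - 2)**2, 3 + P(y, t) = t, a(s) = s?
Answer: -2479/8 ≈ -309.88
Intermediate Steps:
c = 37 (c = 14 + 23 = 37)
P(y, t) = -3 + t
I(n) = -3/8 + (-5 + n)**2 (I(n) = -3/8 + ((-3 + n) - 2)**2 = -3/8 + (-5 + n)**2)
m(r) = -5 + r**2 + 5*r (m(r) = (r**2 + 5*r) - 5 = -5 + r**2 + 5*r)
c*(m(-1) + I(6)) = 37*((-5 + (-1)**2 + 5*(-1)) + (-3/8 + (-5 + 6)**2)) = 37*((-5 + 1 - 5) + (-3/8 + 1**2)) = 37*(-9 + (-3/8 + 1)) = 37*(-9 + 5/8) = 37*(-67/8) = -2479/8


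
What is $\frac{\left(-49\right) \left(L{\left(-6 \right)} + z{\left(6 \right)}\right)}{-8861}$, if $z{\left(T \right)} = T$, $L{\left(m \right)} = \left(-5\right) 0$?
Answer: $\frac{294}{8861} \approx 0.033179$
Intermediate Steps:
$L{\left(m \right)} = 0$
$\frac{\left(-49\right) \left(L{\left(-6 \right)} + z{\left(6 \right)}\right)}{-8861} = \frac{\left(-49\right) \left(0 + 6\right)}{-8861} = \left(-49\right) 6 \left(- \frac{1}{8861}\right) = \left(-294\right) \left(- \frac{1}{8861}\right) = \frac{294}{8861}$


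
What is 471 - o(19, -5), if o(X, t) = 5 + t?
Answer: 471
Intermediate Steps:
471 - o(19, -5) = 471 - (5 - 5) = 471 - 1*0 = 471 + 0 = 471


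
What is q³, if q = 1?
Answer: 1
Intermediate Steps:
q³ = 1³ = 1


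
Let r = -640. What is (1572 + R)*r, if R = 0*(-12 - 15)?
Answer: -1006080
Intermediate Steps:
R = 0 (R = 0*(-27) = 0)
(1572 + R)*r = (1572 + 0)*(-640) = 1572*(-640) = -1006080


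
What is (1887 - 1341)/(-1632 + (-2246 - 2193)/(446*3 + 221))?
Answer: -851214/2548727 ≈ -0.33398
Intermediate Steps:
(1887 - 1341)/(-1632 + (-2246 - 2193)/(446*3 + 221)) = 546/(-1632 - 4439/(1338 + 221)) = 546/(-1632 - 4439/1559) = 546/(-2548727/1559) = 546*(-1559/2548727) = -851214/2548727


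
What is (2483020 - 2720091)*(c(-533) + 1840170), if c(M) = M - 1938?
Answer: -435665139629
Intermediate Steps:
c(M) = -1938 + M
(2483020 - 2720091)*(c(-533) + 1840170) = (2483020 - 2720091)*((-1938 - 533) + 1840170) = -237071*(-2471 + 1840170) = -237071*1837699 = -435665139629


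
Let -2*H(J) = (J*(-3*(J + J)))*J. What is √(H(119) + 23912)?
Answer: 7*√103661 ≈ 2253.8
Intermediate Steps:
H(J) = 3*J³ (H(J) = -J*(-3*(J + J))*J/2 = -J*(-6*J)*J/2 = -(-6*J²)*J/2 = -(-3)*J³ = 3*J³)
√(H(119) + 23912) = √(3*119³ + 23912) = √(3*1685159 + 23912) = √(5055477 + 23912) = √5079389 = 7*√103661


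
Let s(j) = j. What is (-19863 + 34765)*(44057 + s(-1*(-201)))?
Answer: 659532716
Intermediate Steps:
(-19863 + 34765)*(44057 + s(-1*(-201))) = (-19863 + 34765)*(44057 - 1*(-201)) = 14902*(44057 + 201) = 14902*44258 = 659532716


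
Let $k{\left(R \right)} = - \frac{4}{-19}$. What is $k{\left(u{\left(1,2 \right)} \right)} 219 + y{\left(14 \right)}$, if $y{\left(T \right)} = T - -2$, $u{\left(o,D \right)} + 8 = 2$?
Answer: $\frac{1180}{19} \approx 62.105$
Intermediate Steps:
$u{\left(o,D \right)} = -6$ ($u{\left(o,D \right)} = -8 + 2 = -6$)
$k{\left(R \right)} = \frac{4}{19}$ ($k{\left(R \right)} = \left(-4\right) \left(- \frac{1}{19}\right) = \frac{4}{19}$)
$y{\left(T \right)} = 2 + T$ ($y{\left(T \right)} = T + 2 = 2 + T$)
$k{\left(u{\left(1,2 \right)} \right)} 219 + y{\left(14 \right)} = \frac{4}{19} \cdot 219 + \left(2 + 14\right) = \frac{876}{19} + 16 = \frac{1180}{19}$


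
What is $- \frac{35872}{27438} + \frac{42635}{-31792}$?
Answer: $- \frac{1155130877}{436154448} \approx -2.6484$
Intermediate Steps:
$- \frac{35872}{27438} + \frac{42635}{-31792} = \left(-35872\right) \frac{1}{27438} + 42635 \left(- \frac{1}{31792}\right) = - \frac{17936}{13719} - \frac{42635}{31792} = - \frac{1155130877}{436154448}$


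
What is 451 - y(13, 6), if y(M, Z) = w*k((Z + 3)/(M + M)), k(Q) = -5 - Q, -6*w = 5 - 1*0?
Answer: 69661/156 ≈ 446.54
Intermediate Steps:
w = -⅚ (w = -(5 - 1*0)/6 = -(5 + 0)/6 = -⅙*5 = -⅚ ≈ -0.83333)
y(M, Z) = 25/6 + 5*(3 + Z)/(12*M) (y(M, Z) = -5*(-5 - (Z + 3)/(M + M))/6 = -5*(-5 - (3 + Z)/(2*M))/6 = 25/6 + 5*(3 + Z)/(12*M))
451 - y(13, 6) = 451 - 5*(3 + 6 + 10*13)/(12*13) = 451 - 5*(3 + 6 + 130)/(12*13) = 451 - 5*139/(12*13) = 451 - 1*695/156 = 451 - 695/156 = 69661/156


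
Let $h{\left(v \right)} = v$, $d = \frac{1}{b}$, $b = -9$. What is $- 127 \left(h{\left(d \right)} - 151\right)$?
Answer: $\frac{172720}{9} \approx 19191.0$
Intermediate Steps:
$d = - \frac{1}{9}$ ($d = \frac{1}{-9} = - \frac{1}{9} \approx -0.11111$)
$- 127 \left(h{\left(d \right)} - 151\right) = - 127 \left(- \frac{1}{9} - 151\right) = \left(-127\right) \left(- \frac{1360}{9}\right) = \frac{172720}{9}$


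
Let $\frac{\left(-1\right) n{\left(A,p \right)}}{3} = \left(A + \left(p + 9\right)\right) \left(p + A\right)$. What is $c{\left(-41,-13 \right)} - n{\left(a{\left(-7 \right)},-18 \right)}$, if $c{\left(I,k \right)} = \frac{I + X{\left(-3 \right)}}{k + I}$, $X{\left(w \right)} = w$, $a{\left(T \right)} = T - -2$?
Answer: $\frac{26104}{27} \approx 966.81$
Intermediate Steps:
$a{\left(T \right)} = 2 + T$ ($a{\left(T \right)} = T + 2 = 2 + T$)
$n{\left(A,p \right)} = - 3 \left(A + p\right) \left(9 + A + p\right)$ ($n{\left(A,p \right)} = - 3 \left(A + \left(p + 9\right)\right) \left(p + A\right) = - 3 \left(A + \left(9 + p\right)\right) \left(A + p\right) = - 3 \left(9 + A + p\right) \left(A + p\right) = - 3 \left(A + p\right) \left(9 + A + p\right)$)
$c{\left(I,k \right)} = \frac{-3 + I}{I + k}$ ($c{\left(I,k \right)} = \frac{I - 3}{k + I} = \frac{-3 + I}{I + k}$)
$c{\left(-41,-13 \right)} - n{\left(a{\left(-7 \right)},-18 \right)} = \frac{-3 - 41}{-41 - 13} - \left(- 27 \left(2 - 7\right) - -486 - 3 \left(2 - 7\right)^{2} - 3 \left(-18\right)^{2} - 6 \left(2 - 7\right) \left(-18\right)\right) = \frac{1}{-54} \left(-44\right) - \left(\left(-27\right) \left(-5\right) + 486 - 3 \left(-5\right)^{2} - 972 - \left(-30\right) \left(-18\right)\right) = \left(- \frac{1}{54}\right) \left(-44\right) - \left(135 + 486 - 75 - 972 - 540\right) = \frac{22}{27} - \left(135 + 486 - 75 - 972 - 540\right) = \frac{22}{27} - -966 = \frac{22}{27} + 966 = \frac{26104}{27}$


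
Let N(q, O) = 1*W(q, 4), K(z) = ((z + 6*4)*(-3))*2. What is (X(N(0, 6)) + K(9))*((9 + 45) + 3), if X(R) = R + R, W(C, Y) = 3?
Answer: -10944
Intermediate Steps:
K(z) = -144 - 6*z (K(z) = ((z + 24)*(-3))*2 = ((24 + z)*(-3))*2 = (-72 - 3*z)*2 = -144 - 6*z)
N(q, O) = 3 (N(q, O) = 1*3 = 3)
X(R) = 2*R
(X(N(0, 6)) + K(9))*((9 + 45) + 3) = (2*3 + (-144 - 6*9))*((9 + 45) + 3) = (6 + (-144 - 54))*(54 + 3) = (6 - 198)*57 = -192*57 = -10944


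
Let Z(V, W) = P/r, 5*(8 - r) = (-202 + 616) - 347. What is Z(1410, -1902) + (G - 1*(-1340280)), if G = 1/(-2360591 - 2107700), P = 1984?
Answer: 161652223213213/120643857 ≈ 1.3399e+6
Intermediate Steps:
r = -27/5 (r = 8 - ((-202 + 616) - 347)/5 = 8 - (414 - 347)/5 = 8 - ⅕*67 = 8 - 67/5 = -27/5 ≈ -5.4000)
G = -1/4468291 (G = 1/(-4468291) = -1/4468291 ≈ -2.2380e-7)
Z(V, W) = -9920/27 (Z(V, W) = 1984/(-27/5) = 1984*(-5/27) = -9920/27)
Z(1410, -1902) + (G - 1*(-1340280)) = -9920/27 + (-1/4468291 - 1*(-1340280)) = -9920/27 + (-1/4468291 + 1340280) = -9920/27 + 5988761061479/4468291 = 161652223213213/120643857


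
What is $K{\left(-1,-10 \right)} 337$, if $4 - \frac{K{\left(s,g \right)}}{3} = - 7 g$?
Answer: $-66726$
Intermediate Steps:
$K{\left(s,g \right)} = 12 + 21 g$ ($K{\left(s,g \right)} = 12 - 3 \left(- 7 g\right) = 12 + 21 g$)
$K{\left(-1,-10 \right)} 337 = \left(12 + 21 \left(-10\right)\right) 337 = \left(12 - 210\right) 337 = \left(-198\right) 337 = -66726$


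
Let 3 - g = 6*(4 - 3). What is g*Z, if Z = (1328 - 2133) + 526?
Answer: 837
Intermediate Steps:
g = -3 (g = 3 - 6*(4 - 3) = 3 - 6 = -3)
Z = -279 (Z = -805 + 526 = -279)
g*Z = -3*(-279) = 837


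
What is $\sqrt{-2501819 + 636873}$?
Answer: $i \sqrt{1864946} \approx 1365.6 i$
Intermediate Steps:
$\sqrt{-2501819 + 636873} = \sqrt{-1864946} = i \sqrt{1864946}$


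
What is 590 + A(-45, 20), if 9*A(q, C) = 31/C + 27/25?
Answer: 531263/900 ≈ 590.29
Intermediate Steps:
A(q, C) = 3/25 + 31/(9*C) (A(q, C) = (31/C + 27/25)/9 = (27/25 + 31/C)/9 = 3/25 + 31/(9*C))
590 + A(-45, 20) = 590 + (1/225)*(775 + 27*20)/20 = 590 + (1/225)*(1/20)*(775 + 540) = 590 + (1/225)*(1/20)*1315 = 590 + 263/900 = 531263/900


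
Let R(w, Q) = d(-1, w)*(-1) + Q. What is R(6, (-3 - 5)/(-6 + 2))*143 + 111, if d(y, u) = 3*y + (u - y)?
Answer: -175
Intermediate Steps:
d(y, u) = u + 2*y
R(w, Q) = 2 + Q - w (R(w, Q) = (w + 2*(-1))*(-1) + Q = (w - 2)*(-1) + Q = (-2 + w)*(-1) + Q = (2 - w) + Q = 2 + Q - w)
R(6, (-3 - 5)/(-6 + 2))*143 + 111 = (2 + (-3 - 5)/(-6 + 2) - 1*6)*143 + 111 = (2 - 8/(-4) - 6)*143 + 111 = (2 - 8*(-¼) - 6)*143 + 111 = (2 + 2 - 6)*143 + 111 = -2*143 + 111 = -286 + 111 = -175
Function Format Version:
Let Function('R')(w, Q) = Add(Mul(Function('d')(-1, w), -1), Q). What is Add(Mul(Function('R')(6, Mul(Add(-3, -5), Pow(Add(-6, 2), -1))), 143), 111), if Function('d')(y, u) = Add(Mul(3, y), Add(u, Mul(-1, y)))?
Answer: -175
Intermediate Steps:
Function('d')(y, u) = Add(u, Mul(2, y))
Function('R')(w, Q) = Add(2, Q, Mul(-1, w)) (Function('R')(w, Q) = Add(Mul(Add(w, Mul(2, -1)), -1), Q) = Add(Mul(Add(w, -2), -1), Q) = Add(Mul(Add(-2, w), -1), Q) = Add(Add(2, Mul(-1, w)), Q) = Add(2, Q, Mul(-1, w)))
Add(Mul(Function('R')(6, Mul(Add(-3, -5), Pow(Add(-6, 2), -1))), 143), 111) = Add(Mul(Add(2, Mul(Add(-3, -5), Pow(Add(-6, 2), -1)), Mul(-1, 6)), 143), 111) = Add(Mul(Add(2, Mul(-8, Pow(-4, -1)), -6), 143), 111) = Add(Mul(Add(2, Mul(-8, Rational(-1, 4)), -6), 143), 111) = Add(Mul(Add(2, 2, -6), 143), 111) = Add(Mul(-2, 143), 111) = Add(-286, 111) = -175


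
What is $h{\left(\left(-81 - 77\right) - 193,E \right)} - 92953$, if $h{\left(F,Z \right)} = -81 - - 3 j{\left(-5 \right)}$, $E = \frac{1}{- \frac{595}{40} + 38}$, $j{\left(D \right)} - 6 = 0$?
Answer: $-93016$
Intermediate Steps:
$j{\left(D \right)} = 6$ ($j{\left(D \right)} = 6 + 0 = 6$)
$E = \frac{8}{185}$ ($E = \frac{1}{\left(-595\right) \frac{1}{40} + 38} = \frac{1}{- \frac{119}{8} + 38} = \frac{1}{\frac{185}{8}} = \frac{8}{185} \approx 0.043243$)
$h{\left(F,Z \right)} = -63$ ($h{\left(F,Z \right)} = -81 - \left(-3\right) 6 = -81 - -18 = -81 + 18 = -63$)
$h{\left(\left(-81 - 77\right) - 193,E \right)} - 92953 = -63 - 92953 = -93016$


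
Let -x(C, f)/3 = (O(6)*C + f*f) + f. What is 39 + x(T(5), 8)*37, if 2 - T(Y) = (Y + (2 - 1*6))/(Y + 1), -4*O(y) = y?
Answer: -30591/4 ≈ -7647.8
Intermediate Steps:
O(y) = -y/4
T(Y) = 2 - (-4 + Y)/(1 + Y) (T(Y) = 2 - (Y + (2 - 1*6))/(Y + 1) = 2 - (Y + (2 - 6))/(1 + Y) = 2 - (Y - 4)/(1 + Y) = 2 - (-4 + Y)/(1 + Y))
x(C, f) = -3*f - 3*f**2 + 9*C/2 (x(C, f) = -3*(((-1/4*6)*C + f*f) + f) = -3*((-3*C/2 + f**2) + f) = -3*((f**2 - 3*C/2) + f) = -3*(f + f**2 - 3*C/2) = -3*f - 3*f**2 + 9*C/2)
39 + x(T(5), 8)*37 = 39 + (-3*8 - 3*8**2 + 9*((6 + 5)/(1 + 5))/2)*37 = 39 + (-24 - 3*64 + 9*(11/6)/2)*37 = 39 + (-24 - 192 + 9*((1/6)*11)/2)*37 = 39 + (-24 - 192 + (9/2)*(11/6))*37 = 39 + (-24 - 192 + 33/4)*37 = 39 - 831/4*37 = 39 - 30747/4 = -30591/4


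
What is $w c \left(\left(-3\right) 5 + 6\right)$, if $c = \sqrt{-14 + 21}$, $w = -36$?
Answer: $324 \sqrt{7} \approx 857.22$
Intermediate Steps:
$c = \sqrt{7} \approx 2.6458$
$w c \left(\left(-3\right) 5 + 6\right) = - 36 \sqrt{7} \left(\left(-3\right) 5 + 6\right) = - 36 \sqrt{7} \left(-15 + 6\right) = - 36 \sqrt{7} \left(-9\right) = 324 \sqrt{7}$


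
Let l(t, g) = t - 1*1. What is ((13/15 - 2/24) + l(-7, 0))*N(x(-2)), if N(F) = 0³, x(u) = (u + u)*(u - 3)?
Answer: 0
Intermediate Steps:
l(t, g) = -1 + t (l(t, g) = t - 1 = -1 + t)
x(u) = 2*u*(-3 + u) (x(u) = (2*u)*(-3 + u) = 2*u*(-3 + u))
N(F) = 0
((13/15 - 2/24) + l(-7, 0))*N(x(-2)) = ((13/15 - 2/24) + (-1 - 7))*0 = ((13*(1/15) - 2*1/24) - 8)*0 = ((13/15 - 1/12) - 8)*0 = (47/60 - 8)*0 = -433/60*0 = 0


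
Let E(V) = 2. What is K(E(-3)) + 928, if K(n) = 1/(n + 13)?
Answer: 13921/15 ≈ 928.07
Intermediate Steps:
K(n) = 1/(13 + n)
K(E(-3)) + 928 = 1/(13 + 2) + 928 = 1/15 + 928 = 13921/15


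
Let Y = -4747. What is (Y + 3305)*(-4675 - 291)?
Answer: 7160972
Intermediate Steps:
(Y + 3305)*(-4675 - 291) = (-4747 + 3305)*(-4675 - 291) = -1442*(-4966) = 7160972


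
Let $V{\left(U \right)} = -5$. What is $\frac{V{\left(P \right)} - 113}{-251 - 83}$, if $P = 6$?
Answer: $\frac{59}{167} \approx 0.35329$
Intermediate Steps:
$\frac{V{\left(P \right)} - 113}{-251 - 83} = \frac{-5 - 113}{-251 - 83} = - \frac{118}{-334} = \left(-118\right) \left(- \frac{1}{334}\right) = \frac{59}{167}$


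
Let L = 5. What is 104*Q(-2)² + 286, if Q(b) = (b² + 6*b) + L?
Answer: 1222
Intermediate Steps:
Q(b) = 5 + b² + 6*b (Q(b) = (b² + 6*b) + 5 = 5 + b² + 6*b)
104*Q(-2)² + 286 = 104*(5 + (-2)² + 6*(-2))² + 286 = 104*(5 + 4 - 12)² + 286 = 104*(-3)² + 286 = 104*9 + 286 = 936 + 286 = 1222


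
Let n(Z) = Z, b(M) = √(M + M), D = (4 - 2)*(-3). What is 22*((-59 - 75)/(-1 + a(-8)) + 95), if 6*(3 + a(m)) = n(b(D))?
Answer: 137786/49 + 2948*I*√3/49 ≈ 2812.0 + 104.21*I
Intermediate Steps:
D = -6 (D = 2*(-3) = -6)
b(M) = √2*√M (b(M) = √(2*M) = √2*√M)
a(m) = -3 + I*√3/3 (a(m) = -3 + (√2*√(-6))/6 = -3 + (√2*(I*√6))/6 = -3 + (2*I*√3)/6 = -3 + I*√3/3)
22*((-59 - 75)/(-1 + a(-8)) + 95) = 22*((-59 - 75)/(-1 + (-3 + I*√3/3)) + 95) = 22*(-134/(-4 + I*√3/3) + 95) = 22*(95 - 134/(-4 + I*√3/3)) = 2090 - 2948/(-4 + I*√3/3)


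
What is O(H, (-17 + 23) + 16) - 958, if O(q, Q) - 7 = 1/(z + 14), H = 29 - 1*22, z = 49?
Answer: -59912/63 ≈ -950.98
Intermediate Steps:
H = 7 (H = 29 - 22 = 7)
O(q, Q) = 442/63 (O(q, Q) = 7 + 1/(49 + 14) = 7 + 1/63 = 442/63)
O(H, (-17 + 23) + 16) - 958 = 442/63 - 958 = -59912/63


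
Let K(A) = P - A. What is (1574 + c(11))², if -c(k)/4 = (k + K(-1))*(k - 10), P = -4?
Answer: 2377764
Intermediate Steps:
K(A) = -4 - A
c(k) = -4*(-10 + k)*(-3 + k) (c(k) = -4*(k + (-4 - 1*(-1)))*(k - 10) = -4*(k + (-4 + 1))*(-10 + k) = -4*(k - 3)*(-10 + k) = -4*(-3 + k)*(-10 + k) = -4*(-10 + k)*(-3 + k))
(1574 + c(11))² = (1574 + (-120 - 4*11² + 52*11))² = (1574 + (-120 - 4*121 + 572))² = (1574 + (-120 - 484 + 572))² = (1574 - 32)² = 1542² = 2377764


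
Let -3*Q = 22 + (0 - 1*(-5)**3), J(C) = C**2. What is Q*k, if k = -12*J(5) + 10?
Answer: 14210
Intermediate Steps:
k = -290 (k = -12*5**2 + 10 = -12*25 + 10 = -300 + 10 = -290)
Q = -49 (Q = -(22 + (0 - 1*(-5)**3))/3 = -(22 + (0 - 1*(-125)))/3 = -(22 + (0 + 125))/3 = -(22 + 125)/3 = -1/3*147 = -49)
Q*k = -49*(-290) = 14210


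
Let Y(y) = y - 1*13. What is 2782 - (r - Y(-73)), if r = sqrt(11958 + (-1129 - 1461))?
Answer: 2696 - 2*sqrt(2342) ≈ 2599.2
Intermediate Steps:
Y(y) = -13 + y (Y(y) = y - 13 = -13 + y)
r = 2*sqrt(2342) (r = sqrt(11958 - 2590) = sqrt(9368) = 2*sqrt(2342) ≈ 96.788)
2782 - (r - Y(-73)) = 2782 - (2*sqrt(2342) - (-13 - 73)) = 2782 - (2*sqrt(2342) - 1*(-86)) = 2782 - (2*sqrt(2342) + 86) = 2782 - (86 + 2*sqrt(2342)) = 2782 + (-86 - 2*sqrt(2342)) = 2696 - 2*sqrt(2342)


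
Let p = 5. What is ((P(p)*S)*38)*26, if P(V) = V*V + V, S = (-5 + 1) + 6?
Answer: 59280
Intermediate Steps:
S = 2 (S = -4 + 6 = 2)
P(V) = V + V**2 (P(V) = V**2 + V = V + V**2)
((P(p)*S)*38)*26 = (((5*(1 + 5))*2)*38)*26 = (((5*6)*2)*38)*26 = ((30*2)*38)*26 = (60*38)*26 = 2280*26 = 59280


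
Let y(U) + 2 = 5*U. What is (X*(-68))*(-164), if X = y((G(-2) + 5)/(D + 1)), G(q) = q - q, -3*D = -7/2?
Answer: 1382848/13 ≈ 1.0637e+5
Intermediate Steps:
D = 7/6 (D = -(-7)/(3*2) = -⅓*(-7/2) = 7/6 ≈ 1.1667)
G(q) = 0
y(U) = -2 + 5*U
X = 124/13 (X = -2 + 5*((0 + 5)/(7/6 + 1)) = -2 + 5*(5/(13/6)) = -2 + 5*(5*(6/13)) = -2 + 5*(30/13) = -2 + 150/13 = 124/13 ≈ 9.5385)
(X*(-68))*(-164) = ((124/13)*(-68))*(-164) = -8432/13*(-164) = 1382848/13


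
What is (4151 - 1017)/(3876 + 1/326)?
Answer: 1021684/1263577 ≈ 0.80857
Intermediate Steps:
(4151 - 1017)/(3876 + 1/326) = 3134/(3876 + 1/326) = 3134/(1263577/326) = 3134*(326/1263577) = 1021684/1263577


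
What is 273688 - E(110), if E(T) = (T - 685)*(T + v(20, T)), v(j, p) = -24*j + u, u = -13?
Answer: 53463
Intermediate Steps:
v(j, p) = -13 - 24*j (v(j, p) = -24*j - 13 = -13 - 24*j)
E(T) = (-685 + T)*(-493 + T) (E(T) = (T - 685)*(T + (-13 - 24*20)) = (-685 + T)*(T + (-13 - 480)) = (-685 + T)*(T - 493) = (-685 + T)*(-493 + T))
273688 - E(110) = 273688 - (337705 + 110² - 1178*110) = 273688 - (337705 + 12100 - 129580) = 273688 - 1*220225 = 273688 - 220225 = 53463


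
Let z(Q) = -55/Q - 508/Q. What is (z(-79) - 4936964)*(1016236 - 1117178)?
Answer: 39369357756606/79 ≈ 4.9835e+11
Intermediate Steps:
z(Q) = -563/Q
(z(-79) - 4936964)*(1016236 - 1117178) = (-563/(-79) - 4936964)*(1016236 - 1117178) = (-563*(-1/79) - 4936964)*(-100942) = (563/79 - 4936964)*(-100942) = -390019593/79*(-100942) = 39369357756606/79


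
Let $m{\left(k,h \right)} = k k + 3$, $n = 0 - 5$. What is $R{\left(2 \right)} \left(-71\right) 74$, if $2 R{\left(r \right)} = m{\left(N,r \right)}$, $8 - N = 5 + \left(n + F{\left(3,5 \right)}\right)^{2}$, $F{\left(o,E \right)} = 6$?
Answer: $-18389$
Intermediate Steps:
$n = -5$ ($n = 0 - 5 = -5$)
$N = 2$ ($N = 8 - \left(5 + \left(-5 + 6\right)^{2}\right) = 8 - \left(5 + 1^{2}\right) = 8 - \left(5 + 1\right) = 8 - 6 = 2$)
$m{\left(k,h \right)} = 3 + k^{2}$ ($m{\left(k,h \right)} = k^{2} + 3 = 3 + k^{2}$)
$R{\left(r \right)} = \frac{7}{2}$ ($R{\left(r \right)} = \frac{3 + 2^{2}}{2} = \frac{3 + 4}{2} = \frac{1}{2} \cdot 7 = \frac{7}{2}$)
$R{\left(2 \right)} \left(-71\right) 74 = \frac{7}{2} \left(-71\right) 74 = \left(- \frac{497}{2}\right) 74 = -18389$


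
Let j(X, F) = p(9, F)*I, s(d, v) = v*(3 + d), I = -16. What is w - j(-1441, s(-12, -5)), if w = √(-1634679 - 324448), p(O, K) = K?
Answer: 720 + I*√1959127 ≈ 720.0 + 1399.7*I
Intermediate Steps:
j(X, F) = -16*F (j(X, F) = F*(-16) = -16*F)
w = I*√1959127 (w = √(-1959127) = I*√1959127 ≈ 1399.7*I)
w - j(-1441, s(-12, -5)) = I*√1959127 - (-16)*(-5*(3 - 12)) = I*√1959127 - (-16)*(-5*(-9)) = I*√1959127 - (-16)*45 = I*√1959127 - 1*(-720) = I*√1959127 + 720 = 720 + I*√1959127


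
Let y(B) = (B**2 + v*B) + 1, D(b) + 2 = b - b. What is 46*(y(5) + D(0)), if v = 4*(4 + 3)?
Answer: 7544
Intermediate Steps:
v = 28 (v = 4*7 = 28)
D(b) = -2 (D(b) = -2 + (b - b) = -2 + 0 = -2)
y(B) = 1 + B**2 + 28*B (y(B) = (B**2 + 28*B) + 1 = 1 + B**2 + 28*B)
46*(y(5) + D(0)) = 46*((1 + 5**2 + 28*5) - 2) = 46*((1 + 25 + 140) - 2) = 46*(166 - 2) = 46*164 = 7544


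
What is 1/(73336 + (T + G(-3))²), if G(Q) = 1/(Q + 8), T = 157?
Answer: 25/2451196 ≈ 1.0199e-5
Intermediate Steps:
G(Q) = 1/(8 + Q)
1/(73336 + (T + G(-3))²) = 1/(73336 + (157 + 1/(8 - 3))²) = 1/(73336 + (157 + 1/5)²) = 1/(73336 + (157 + ⅕)²) = 1/(73336 + (786/5)²) = 1/(73336 + 617796/25) = 1/(2451196/25) = 25/2451196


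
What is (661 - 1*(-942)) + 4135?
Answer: 5738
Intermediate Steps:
(661 - 1*(-942)) + 4135 = (661 + 942) + 4135 = 1603 + 4135 = 5738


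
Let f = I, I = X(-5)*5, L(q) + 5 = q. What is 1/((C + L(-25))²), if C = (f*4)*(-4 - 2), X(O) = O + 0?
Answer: 1/324900 ≈ 3.0779e-6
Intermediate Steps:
L(q) = -5 + q
X(O) = O
I = -25 (I = -5*5 = -25)
f = -25
C = 600 (C = (-25*4)*(-4 - 2) = -100*(-6) = 600)
1/((C + L(-25))²) = 1/((600 + (-5 - 25))²) = 1/((600 - 30)²) = 1/(570²) = 1/324900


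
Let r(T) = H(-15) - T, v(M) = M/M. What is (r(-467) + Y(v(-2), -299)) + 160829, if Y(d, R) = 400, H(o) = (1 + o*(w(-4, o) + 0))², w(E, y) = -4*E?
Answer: 218817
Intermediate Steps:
v(M) = 1
H(o) = (1 + 16*o)² (H(o) = (1 + o*(-4*(-4) + 0))² = (1 + o*(16 + 0))² = (1 + o*16)² = (1 + 16*o)²)
r(T) = 57121 - T (r(T) = (1 + 16*(-15))² - T = (1 - 240)² - T = (-239)² - T = 57121 - T)
(r(-467) + Y(v(-2), -299)) + 160829 = ((57121 - 1*(-467)) + 400) + 160829 = ((57121 + 467) + 400) + 160829 = (57588 + 400) + 160829 = 57988 + 160829 = 218817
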